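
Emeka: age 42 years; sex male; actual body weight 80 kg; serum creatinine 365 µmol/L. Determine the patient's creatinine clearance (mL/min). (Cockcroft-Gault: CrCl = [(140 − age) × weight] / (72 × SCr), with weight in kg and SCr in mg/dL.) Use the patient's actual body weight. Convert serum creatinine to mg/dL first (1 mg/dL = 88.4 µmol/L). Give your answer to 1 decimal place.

26.4 mL/min

SCr = 365 / 88.4 = 4.129 mg/dL
CrCl = (140 − 42) × 80 / (72 × 4.129) = 7840.0 / 297.29 ≈ 26.4 mL/min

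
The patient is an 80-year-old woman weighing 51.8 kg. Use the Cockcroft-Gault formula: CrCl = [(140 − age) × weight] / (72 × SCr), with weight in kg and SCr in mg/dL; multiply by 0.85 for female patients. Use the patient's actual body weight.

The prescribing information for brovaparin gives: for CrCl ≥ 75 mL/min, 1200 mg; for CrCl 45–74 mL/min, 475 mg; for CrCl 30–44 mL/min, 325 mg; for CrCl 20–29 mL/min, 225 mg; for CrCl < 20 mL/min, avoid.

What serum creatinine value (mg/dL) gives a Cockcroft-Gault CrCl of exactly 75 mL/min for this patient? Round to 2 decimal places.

Standard dose requires CrCl ≥ 75 mL/min.
Set (140 − 80) × 51.8 × 0.85 / (72 × SCr) = 75
SCr = (140 − 80) × 51.8 × 0.85 / (72 × 75) = 0.489 mg/dL

0.49 mg/dL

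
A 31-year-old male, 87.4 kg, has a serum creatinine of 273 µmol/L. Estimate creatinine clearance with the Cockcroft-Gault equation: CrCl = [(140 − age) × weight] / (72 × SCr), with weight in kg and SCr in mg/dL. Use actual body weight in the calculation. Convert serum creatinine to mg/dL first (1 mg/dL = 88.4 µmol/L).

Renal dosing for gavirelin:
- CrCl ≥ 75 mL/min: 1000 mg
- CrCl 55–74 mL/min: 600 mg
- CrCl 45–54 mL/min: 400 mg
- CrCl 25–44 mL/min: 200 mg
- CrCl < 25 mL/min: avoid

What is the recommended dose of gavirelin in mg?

SCr = 273 / 88.4 = 3.088 mg/dL
CrCl = (140 − 31) × 87.4 / (72 × 3.088) = 9526.6 / 222.34 ≈ 42.8 mL/min
CrCl ≈ 43 mL/min → bracket 25–44 mL/min.
Dose for this bracket: 200 mg.

200 mg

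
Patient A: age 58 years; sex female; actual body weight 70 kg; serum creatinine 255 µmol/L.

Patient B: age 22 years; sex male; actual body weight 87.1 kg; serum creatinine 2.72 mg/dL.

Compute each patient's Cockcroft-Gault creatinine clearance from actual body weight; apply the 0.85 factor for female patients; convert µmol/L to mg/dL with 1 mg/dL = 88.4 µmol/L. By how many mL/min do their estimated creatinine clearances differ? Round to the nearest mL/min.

Patient A: SCr = 255 / 88.4 = 2.885 mg/dL
Patient A: CrCl = (140 − 58) × 70 / (72 × 2.885) × 0.85 = 5740.0 / 207.72 × 0.85 ≈ 23.5 mL/min
Patient B: CrCl = (140 − 22) × 87.1 / (72 × 2.72) = 10277.8 / 195.84 ≈ 52.5 mL/min
|23.5 − 52.5| = 29.0 mL/min

29 mL/min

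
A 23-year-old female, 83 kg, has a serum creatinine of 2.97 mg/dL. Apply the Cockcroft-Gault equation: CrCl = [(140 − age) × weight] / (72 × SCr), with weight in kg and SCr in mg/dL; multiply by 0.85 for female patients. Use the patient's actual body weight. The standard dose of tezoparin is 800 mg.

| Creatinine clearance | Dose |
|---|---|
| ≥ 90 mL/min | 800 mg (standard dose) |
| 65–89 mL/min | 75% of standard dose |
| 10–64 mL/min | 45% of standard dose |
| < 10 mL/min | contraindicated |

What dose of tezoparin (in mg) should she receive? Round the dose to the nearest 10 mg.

CrCl = (140 − 23) × 83 / (72 × 2.97) × 0.85 = 9711.0 / 213.84 × 0.85 ≈ 38.6 mL/min
CrCl ≈ 39 mL/min → bracket 10–64 mL/min.
45% of 800 mg = 360 mg

360 mg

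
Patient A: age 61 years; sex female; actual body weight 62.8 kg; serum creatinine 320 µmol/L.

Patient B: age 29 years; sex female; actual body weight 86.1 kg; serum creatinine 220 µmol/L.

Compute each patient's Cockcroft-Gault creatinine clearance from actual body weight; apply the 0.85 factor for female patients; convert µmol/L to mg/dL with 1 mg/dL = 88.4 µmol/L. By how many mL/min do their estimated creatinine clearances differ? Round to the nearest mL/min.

29 mL/min

Patient A: SCr = 320 / 88.4 = 3.62 mg/dL
Patient A: CrCl = (140 − 61) × 62.8 / (72 × 3.62) × 0.85 = 4961.2 / 260.64 × 0.85 ≈ 16.2 mL/min
Patient B: SCr = 220 / 88.4 = 2.489 mg/dL
Patient B: CrCl = (140 − 29) × 86.1 / (72 × 2.489) × 0.85 = 9557.1 / 179.21 × 0.85 ≈ 45.3 mL/min
|16.2 − 45.3| = 29.1 mL/min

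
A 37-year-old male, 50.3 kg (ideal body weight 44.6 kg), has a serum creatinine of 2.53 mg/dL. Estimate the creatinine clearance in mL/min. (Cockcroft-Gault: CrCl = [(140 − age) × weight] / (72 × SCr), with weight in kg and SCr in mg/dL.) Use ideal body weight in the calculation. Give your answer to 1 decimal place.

25.2 mL/min

CrCl = (140 − 37) × 44.6 / (72 × 2.53) = 4593.8 / 182.16 ≈ 25.2 mL/min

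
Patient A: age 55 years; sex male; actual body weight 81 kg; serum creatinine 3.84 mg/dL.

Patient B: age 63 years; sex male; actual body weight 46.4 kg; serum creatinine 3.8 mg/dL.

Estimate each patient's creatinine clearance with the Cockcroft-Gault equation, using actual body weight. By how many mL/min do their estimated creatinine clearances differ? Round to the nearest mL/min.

Patient A: CrCl = (140 − 55) × 81 / (72 × 3.84) = 6885.0 / 276.48 ≈ 24.9 mL/min
Patient B: CrCl = (140 − 63) × 46.4 / (72 × 3.8) = 3572.8 / 273.60 ≈ 13.1 mL/min
|24.9 − 13.1| = 11.8 mL/min

12 mL/min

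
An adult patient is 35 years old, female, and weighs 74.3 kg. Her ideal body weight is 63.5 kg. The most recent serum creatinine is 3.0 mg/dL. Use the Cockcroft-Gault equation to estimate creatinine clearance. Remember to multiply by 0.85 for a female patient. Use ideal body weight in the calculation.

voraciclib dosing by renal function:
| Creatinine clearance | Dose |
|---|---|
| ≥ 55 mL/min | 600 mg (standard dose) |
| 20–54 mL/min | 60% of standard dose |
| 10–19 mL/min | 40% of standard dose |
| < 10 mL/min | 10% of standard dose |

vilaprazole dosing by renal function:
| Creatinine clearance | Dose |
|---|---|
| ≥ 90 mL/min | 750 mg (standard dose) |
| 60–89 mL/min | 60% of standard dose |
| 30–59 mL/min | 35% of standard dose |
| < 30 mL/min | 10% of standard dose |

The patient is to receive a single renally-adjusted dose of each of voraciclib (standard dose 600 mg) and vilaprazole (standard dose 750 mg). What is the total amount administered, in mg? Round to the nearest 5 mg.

CrCl = (140 − 35) × 63.5 / (72 × 3) × 0.85 = 6667.5 / 216.00 × 0.85 ≈ 26.2 mL/min
CrCl ≈ 26 mL/min.
voraciclib: 20–54 mL/min → 60% of 600 mg = 360 mg.
vilaprazole: < 30 mL/min → 10% of 750 mg = 75 mg.
Total = 360 + 75 = 435 mg.

435 mg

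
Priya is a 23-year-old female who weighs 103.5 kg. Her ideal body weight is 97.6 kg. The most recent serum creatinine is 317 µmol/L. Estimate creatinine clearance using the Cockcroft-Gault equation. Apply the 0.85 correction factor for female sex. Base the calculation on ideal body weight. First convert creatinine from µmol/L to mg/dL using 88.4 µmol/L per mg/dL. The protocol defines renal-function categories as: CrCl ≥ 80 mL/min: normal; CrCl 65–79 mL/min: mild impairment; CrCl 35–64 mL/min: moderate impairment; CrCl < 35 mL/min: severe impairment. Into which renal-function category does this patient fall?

moderate impairment

SCr = 317 / 88.4 = 3.586 mg/dL
CrCl = (140 − 23) × 97.6 / (72 × 3.586) × 0.85 = 11419.2 / 258.19 × 0.85 ≈ 37.6 mL/min
38 mL/min falls in the 'moderate impairment' range.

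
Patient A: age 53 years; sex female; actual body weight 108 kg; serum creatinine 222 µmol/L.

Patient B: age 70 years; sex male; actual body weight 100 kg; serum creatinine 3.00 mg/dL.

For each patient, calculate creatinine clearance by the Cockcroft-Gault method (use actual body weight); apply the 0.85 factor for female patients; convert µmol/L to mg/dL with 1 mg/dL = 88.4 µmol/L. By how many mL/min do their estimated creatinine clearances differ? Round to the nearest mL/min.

12 mL/min

Patient A: SCr = 222 / 88.4 = 2.511 mg/dL
Patient A: CrCl = (140 − 53) × 108 / (72 × 2.511) × 0.85 = 9396.0 / 180.79 × 0.85 ≈ 44.2 mL/min
Patient B: CrCl = (140 − 70) × 100 / (72 × 3) = 7000.0 / 216.00 ≈ 32.4 mL/min
|44.2 − 32.4| = 11.8 mL/min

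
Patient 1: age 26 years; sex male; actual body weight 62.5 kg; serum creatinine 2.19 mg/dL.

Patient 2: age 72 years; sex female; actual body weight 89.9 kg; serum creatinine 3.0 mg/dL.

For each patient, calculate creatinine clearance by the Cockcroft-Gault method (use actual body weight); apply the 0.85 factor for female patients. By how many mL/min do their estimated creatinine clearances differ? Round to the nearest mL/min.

21 mL/min

Patient 1: CrCl = (140 − 26) × 62.5 / (72 × 2.19) = 7125.0 / 157.68 ≈ 45.2 mL/min
Patient 2: CrCl = (140 − 72) × 89.9 / (72 × 3) × 0.85 = 6113.2 / 216.00 × 0.85 ≈ 24.1 mL/min
|45.2 − 24.1| = 21.1 mL/min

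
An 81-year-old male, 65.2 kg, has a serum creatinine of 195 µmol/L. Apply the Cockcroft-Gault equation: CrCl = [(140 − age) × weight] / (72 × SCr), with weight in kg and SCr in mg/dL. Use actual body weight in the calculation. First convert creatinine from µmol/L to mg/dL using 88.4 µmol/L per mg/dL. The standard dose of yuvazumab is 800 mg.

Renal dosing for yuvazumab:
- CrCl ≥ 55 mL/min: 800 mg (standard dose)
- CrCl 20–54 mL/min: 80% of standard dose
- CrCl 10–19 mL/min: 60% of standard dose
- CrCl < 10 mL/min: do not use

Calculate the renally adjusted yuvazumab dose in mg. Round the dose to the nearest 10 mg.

640 mg

SCr = 195 / 88.4 = 2.206 mg/dL
CrCl = (140 − 81) × 65.2 / (72 × 2.206) = 3846.8 / 158.83 ≈ 24.2 mL/min
CrCl ≈ 24 mL/min → bracket 20–54 mL/min.
80% of 800 mg = 640 mg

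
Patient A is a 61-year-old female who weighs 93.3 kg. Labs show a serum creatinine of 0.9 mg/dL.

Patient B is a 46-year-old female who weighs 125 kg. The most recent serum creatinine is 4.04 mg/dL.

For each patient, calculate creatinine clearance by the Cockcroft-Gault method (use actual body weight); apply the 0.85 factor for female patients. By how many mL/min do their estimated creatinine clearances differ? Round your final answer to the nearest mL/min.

Patient A: CrCl = (140 − 61) × 93.3 / (72 × 0.9) × 0.85 = 7370.7 / 64.80 × 0.85 ≈ 96.7 mL/min
Patient B: CrCl = (140 − 46) × 125 / (72 × 4.04) × 0.85 = 11750.0 / 290.88 × 0.85 ≈ 34.3 mL/min
|96.7 − 34.3| = 62.4 mL/min

62 mL/min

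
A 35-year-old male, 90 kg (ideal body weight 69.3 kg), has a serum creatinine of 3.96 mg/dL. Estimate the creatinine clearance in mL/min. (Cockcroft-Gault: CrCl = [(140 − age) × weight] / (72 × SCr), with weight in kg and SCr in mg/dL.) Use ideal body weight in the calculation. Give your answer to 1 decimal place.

CrCl = (140 − 35) × 69.3 / (72 × 3.96) = 7276.5 / 285.12 ≈ 25.5 mL/min

25.5 mL/min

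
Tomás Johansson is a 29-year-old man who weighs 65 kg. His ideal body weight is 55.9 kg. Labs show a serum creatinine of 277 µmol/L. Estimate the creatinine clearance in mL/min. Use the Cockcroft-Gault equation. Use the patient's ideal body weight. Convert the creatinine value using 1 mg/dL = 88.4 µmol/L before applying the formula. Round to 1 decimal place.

SCr = 277 / 88.4 = 3.133 mg/dL
CrCl = (140 − 29) × 55.9 / (72 × 3.133) = 6204.9 / 225.58 ≈ 27.5 mL/min

27.5 mL/min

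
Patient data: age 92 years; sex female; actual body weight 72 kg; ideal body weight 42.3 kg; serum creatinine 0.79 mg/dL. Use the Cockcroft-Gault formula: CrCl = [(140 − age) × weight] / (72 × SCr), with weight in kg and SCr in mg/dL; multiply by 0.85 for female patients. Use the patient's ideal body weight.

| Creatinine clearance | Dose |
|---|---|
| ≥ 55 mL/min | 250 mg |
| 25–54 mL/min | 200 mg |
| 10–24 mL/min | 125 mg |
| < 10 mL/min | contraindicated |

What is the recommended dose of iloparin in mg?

200 mg

CrCl = (140 − 92) × 42.3 / (72 × 0.79) × 0.85 = 2030.4 / 56.88 × 0.85 ≈ 30.3 mL/min
CrCl ≈ 30 mL/min → bracket 25–54 mL/min.
Dose for this bracket: 200 mg.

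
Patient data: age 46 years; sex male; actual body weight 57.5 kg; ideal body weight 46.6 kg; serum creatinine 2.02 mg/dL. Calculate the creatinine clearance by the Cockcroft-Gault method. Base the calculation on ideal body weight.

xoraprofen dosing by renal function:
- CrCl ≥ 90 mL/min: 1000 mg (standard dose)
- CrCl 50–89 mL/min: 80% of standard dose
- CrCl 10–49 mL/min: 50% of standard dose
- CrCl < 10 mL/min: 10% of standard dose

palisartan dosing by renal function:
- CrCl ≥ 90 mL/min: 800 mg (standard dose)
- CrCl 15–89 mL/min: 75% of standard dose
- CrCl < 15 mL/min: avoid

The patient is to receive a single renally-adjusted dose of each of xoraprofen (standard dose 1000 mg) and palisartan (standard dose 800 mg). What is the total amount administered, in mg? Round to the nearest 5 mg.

CrCl = (140 − 46) × 46.6 / (72 × 2.02) = 4380.4 / 145.44 ≈ 30.1 mL/min
CrCl ≈ 30 mL/min.
xoraprofen: 10–49 mL/min → 50% of 1000 mg = 500 mg.
palisartan: 15–89 mL/min → 75% of 800 mg = 600 mg.
Total = 500 + 600 = 1100 mg.

1100 mg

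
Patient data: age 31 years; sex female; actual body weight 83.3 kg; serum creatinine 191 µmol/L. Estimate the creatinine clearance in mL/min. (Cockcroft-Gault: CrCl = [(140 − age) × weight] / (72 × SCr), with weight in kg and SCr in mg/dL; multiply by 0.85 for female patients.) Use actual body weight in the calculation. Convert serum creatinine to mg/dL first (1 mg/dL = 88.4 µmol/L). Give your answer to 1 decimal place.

SCr = 191 / 88.4 = 2.161 mg/dL
CrCl = (140 − 31) × 83.3 / (72 × 2.161) × 0.85 = 9079.7 / 155.59 × 0.85 ≈ 49.6 mL/min

49.6 mL/min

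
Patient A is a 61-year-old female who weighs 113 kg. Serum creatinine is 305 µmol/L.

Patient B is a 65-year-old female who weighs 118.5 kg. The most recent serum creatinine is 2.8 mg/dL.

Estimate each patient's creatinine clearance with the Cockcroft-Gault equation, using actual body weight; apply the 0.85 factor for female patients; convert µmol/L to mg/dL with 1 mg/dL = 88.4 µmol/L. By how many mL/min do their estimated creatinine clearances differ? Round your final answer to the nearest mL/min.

Patient A: SCr = 305 / 88.4 = 3.45 mg/dL
Patient A: CrCl = (140 − 61) × 113 / (72 × 3.45) × 0.85 = 8927.0 / 248.40 × 0.85 ≈ 30.5 mL/min
Patient B: CrCl = (140 − 65) × 118.5 / (72 × 2.8) × 0.85 = 8887.5 / 201.60 × 0.85 ≈ 37.5 mL/min
|30.5 − 37.5| = 7.0 mL/min

7 mL/min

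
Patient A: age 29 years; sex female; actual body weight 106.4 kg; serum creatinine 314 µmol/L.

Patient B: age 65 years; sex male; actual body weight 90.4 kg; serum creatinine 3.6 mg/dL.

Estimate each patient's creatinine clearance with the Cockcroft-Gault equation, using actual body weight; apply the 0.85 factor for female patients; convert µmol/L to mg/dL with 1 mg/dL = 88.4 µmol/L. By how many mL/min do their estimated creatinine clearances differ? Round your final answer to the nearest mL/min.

13 mL/min

Patient A: SCr = 314 / 88.4 = 3.552 mg/dL
Patient A: CrCl = (140 − 29) × 106.4 / (72 × 3.552) × 0.85 = 11810.4 / 255.74 × 0.85 ≈ 39.3 mL/min
Patient B: CrCl = (140 − 65) × 90.4 / (72 × 3.6) = 6780.0 / 259.20 ≈ 26.2 mL/min
|39.3 − 26.2| = 13.1 mL/min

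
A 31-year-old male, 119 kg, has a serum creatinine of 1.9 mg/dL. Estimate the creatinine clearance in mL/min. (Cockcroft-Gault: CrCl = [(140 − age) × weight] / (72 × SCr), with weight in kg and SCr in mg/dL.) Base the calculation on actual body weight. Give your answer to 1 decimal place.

94.8 mL/min

CrCl = (140 − 31) × 119 / (72 × 1.9) = 12971.0 / 136.80 ≈ 94.8 mL/min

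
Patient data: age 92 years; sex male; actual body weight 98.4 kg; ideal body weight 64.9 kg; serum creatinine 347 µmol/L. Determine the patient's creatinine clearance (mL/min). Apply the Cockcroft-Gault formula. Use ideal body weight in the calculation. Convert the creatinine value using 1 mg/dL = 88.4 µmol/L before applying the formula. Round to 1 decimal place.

11.0 mL/min

SCr = 347 / 88.4 = 3.925 mg/dL
CrCl = (140 − 92) × 64.9 / (72 × 3.925) = 3115.2 / 282.60 ≈ 11.0 mL/min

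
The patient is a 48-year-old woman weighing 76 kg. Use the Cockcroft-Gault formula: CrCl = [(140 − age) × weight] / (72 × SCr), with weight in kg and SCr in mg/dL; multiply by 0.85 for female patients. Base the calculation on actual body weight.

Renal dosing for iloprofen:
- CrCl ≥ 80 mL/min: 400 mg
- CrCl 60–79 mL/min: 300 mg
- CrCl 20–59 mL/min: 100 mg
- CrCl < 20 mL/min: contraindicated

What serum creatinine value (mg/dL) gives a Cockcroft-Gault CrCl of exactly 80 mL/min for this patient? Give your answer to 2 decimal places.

1.03 mg/dL

Standard dose requires CrCl ≥ 80 mL/min.
Set (140 − 48) × 76 × 0.85 / (72 × SCr) = 80
SCr = (140 − 48) × 76 × 0.85 / (72 × 80) = 1.032 mg/dL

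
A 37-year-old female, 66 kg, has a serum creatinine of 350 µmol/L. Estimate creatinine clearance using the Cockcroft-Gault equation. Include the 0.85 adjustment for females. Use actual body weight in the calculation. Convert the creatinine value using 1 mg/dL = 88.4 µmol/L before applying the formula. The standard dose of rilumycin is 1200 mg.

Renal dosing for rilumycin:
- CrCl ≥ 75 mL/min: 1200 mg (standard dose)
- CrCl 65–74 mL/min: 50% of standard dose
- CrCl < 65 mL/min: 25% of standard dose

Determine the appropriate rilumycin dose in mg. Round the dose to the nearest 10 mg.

300 mg

SCr = 350 / 88.4 = 3.959 mg/dL
CrCl = (140 − 37) × 66 / (72 × 3.959) × 0.85 = 6798.0 / 285.05 × 0.85 ≈ 20.3 mL/min
CrCl ≈ 20 mL/min → bracket < 65 mL/min.
25% of 1200 mg = 300 mg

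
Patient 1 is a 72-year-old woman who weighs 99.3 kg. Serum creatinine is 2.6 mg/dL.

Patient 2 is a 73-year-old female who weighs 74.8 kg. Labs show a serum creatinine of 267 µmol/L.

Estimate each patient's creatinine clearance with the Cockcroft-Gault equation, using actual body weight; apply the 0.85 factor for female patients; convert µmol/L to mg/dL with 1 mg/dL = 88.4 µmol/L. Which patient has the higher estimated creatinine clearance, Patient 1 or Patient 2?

Patient 1

Patient 1: CrCl = (140 − 72) × 99.3 / (72 × 2.6) × 0.85 = 6752.4 / 187.20 × 0.85 ≈ 30.7 mL/min
Patient 2: SCr = 267 / 88.4 = 3.02 mg/dL
Patient 2: CrCl = (140 − 73) × 74.8 / (72 × 3.02) × 0.85 = 5011.6 / 217.44 × 0.85 ≈ 19.6 mL/min
30.7 vs 19.6 mL/min → Patient 1 is higher.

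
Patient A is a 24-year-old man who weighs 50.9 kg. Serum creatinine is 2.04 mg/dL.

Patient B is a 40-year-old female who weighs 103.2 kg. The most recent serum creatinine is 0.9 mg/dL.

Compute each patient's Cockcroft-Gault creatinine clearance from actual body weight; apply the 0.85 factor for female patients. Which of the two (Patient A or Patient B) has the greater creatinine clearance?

Patient A: CrCl = (140 − 24) × 50.9 / (72 × 2.04) = 5904.4 / 146.88 ≈ 40.2 mL/min
Patient B: CrCl = (140 − 40) × 103.2 / (72 × 0.9) × 0.85 = 10320.0 / 64.80 × 0.85 ≈ 135.4 mL/min
40.2 vs 135.4 mL/min → Patient B is higher.

Patient B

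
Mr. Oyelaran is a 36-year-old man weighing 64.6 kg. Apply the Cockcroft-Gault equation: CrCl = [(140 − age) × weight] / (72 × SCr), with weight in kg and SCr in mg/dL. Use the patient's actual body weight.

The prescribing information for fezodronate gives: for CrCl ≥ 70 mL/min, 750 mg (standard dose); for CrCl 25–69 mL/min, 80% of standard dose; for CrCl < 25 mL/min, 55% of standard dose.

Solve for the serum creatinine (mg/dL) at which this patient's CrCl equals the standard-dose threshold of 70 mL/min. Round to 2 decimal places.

Standard dose requires CrCl ≥ 70 mL/min.
Set (140 − 36) × 64.6 / (72 × SCr) = 70
SCr = (140 − 36) × 64.6 / (72 × 70) = 1.333 mg/dL

1.33 mg/dL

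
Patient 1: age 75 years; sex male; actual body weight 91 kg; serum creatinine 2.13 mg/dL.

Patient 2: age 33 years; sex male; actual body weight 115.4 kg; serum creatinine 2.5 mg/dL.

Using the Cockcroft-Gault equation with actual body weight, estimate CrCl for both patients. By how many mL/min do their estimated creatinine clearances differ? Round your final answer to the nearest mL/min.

30 mL/min

Patient 1: CrCl = (140 − 75) × 91 / (72 × 2.13) = 5915.0 / 153.36 ≈ 38.6 mL/min
Patient 2: CrCl = (140 − 33) × 115.4 / (72 × 2.5) = 12347.8 / 180.00 ≈ 68.6 mL/min
|38.6 − 68.6| = 30.0 mL/min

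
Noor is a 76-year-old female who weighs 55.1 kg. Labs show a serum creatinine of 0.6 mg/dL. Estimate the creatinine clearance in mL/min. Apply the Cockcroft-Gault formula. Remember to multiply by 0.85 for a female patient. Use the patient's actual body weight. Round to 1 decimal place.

69.4 mL/min

CrCl = (140 − 76) × 55.1 / (72 × 0.6) × 0.85 = 3526.4 / 43.20 × 0.85 ≈ 69.4 mL/min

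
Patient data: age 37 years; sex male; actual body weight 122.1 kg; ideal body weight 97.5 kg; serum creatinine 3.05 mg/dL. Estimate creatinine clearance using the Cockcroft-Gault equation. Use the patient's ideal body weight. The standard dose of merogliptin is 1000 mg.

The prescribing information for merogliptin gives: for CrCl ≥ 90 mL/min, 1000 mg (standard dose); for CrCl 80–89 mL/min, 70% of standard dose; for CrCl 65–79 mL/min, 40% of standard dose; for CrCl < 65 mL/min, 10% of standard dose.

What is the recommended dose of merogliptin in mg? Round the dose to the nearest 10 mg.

100 mg

CrCl = (140 − 37) × 97.5 / (72 × 3.05) = 10042.5 / 219.60 ≈ 45.7 mL/min
CrCl ≈ 46 mL/min → bracket < 65 mL/min.
10% of 1000 mg = 100 mg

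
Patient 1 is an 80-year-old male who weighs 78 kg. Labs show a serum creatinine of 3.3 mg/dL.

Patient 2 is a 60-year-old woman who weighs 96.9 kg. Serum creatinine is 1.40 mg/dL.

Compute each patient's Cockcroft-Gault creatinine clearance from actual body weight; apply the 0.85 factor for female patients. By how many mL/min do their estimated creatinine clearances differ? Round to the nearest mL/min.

46 mL/min

Patient 1: CrCl = (140 − 80) × 78 / (72 × 3.3) = 4680.0 / 237.60 ≈ 19.7 mL/min
Patient 2: CrCl = (140 − 60) × 96.9 / (72 × 1.4) × 0.85 = 7752.0 / 100.80 × 0.85 ≈ 65.4 mL/min
|19.7 − 65.4| = 45.7 mL/min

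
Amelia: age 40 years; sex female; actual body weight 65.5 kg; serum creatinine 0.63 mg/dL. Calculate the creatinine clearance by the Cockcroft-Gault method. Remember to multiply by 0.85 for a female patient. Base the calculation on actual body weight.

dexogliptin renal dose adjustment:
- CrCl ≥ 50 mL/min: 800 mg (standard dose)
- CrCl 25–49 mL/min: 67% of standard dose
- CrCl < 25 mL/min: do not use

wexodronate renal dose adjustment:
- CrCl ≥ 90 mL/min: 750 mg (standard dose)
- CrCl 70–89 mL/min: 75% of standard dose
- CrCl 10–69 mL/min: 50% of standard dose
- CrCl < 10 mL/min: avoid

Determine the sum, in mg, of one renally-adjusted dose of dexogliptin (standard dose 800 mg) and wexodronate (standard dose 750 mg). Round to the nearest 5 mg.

1550 mg

CrCl = (140 − 40) × 65.5 / (72 × 0.63) × 0.85 = 6550.0 / 45.36 × 0.85 ≈ 122.7 mL/min
CrCl ≈ 123 mL/min.
dexogliptin: ≥ 50 mL/min → 100% of 800 mg = 800 mg.
wexodronate: ≥ 90 mL/min → 100% of 750 mg = 750 mg.
Total = 800 + 750 = 1550 mg.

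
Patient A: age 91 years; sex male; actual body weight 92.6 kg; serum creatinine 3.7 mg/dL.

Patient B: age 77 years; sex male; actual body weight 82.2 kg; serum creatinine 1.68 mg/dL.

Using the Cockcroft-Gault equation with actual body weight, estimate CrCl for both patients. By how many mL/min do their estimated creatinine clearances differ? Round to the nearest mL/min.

26 mL/min

Patient A: CrCl = (140 − 91) × 92.6 / (72 × 3.7) = 4537.4 / 266.40 ≈ 17.0 mL/min
Patient B: CrCl = (140 − 77) × 82.2 / (72 × 1.68) = 5178.6 / 120.96 ≈ 42.8 mL/min
|17.0 − 42.8| = 25.8 mL/min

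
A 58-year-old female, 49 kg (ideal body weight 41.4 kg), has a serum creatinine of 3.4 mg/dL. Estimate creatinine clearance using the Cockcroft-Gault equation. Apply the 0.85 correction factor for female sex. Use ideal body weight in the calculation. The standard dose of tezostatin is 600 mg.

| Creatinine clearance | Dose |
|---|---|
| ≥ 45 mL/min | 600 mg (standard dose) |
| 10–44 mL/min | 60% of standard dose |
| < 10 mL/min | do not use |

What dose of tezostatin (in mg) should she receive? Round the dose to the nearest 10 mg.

360 mg

CrCl = (140 − 58) × 41.4 / (72 × 3.4) × 0.85 = 3394.8 / 244.80 × 0.85 ≈ 11.8 mL/min
CrCl ≈ 12 mL/min → bracket 10–44 mL/min.
60% of 600 mg = 360 mg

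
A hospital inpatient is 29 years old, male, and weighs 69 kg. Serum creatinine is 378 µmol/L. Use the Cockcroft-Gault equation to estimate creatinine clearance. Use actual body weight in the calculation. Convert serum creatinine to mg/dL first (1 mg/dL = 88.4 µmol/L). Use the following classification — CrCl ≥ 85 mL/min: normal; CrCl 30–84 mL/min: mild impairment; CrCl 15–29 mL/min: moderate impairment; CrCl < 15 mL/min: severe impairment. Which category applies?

SCr = 378 / 88.4 = 4.276 mg/dL
CrCl = (140 − 29) × 69 / (72 × 4.276) = 7659.0 / 307.87 ≈ 24.9 mL/min
25 mL/min falls in the 'moderate impairment' range.

moderate impairment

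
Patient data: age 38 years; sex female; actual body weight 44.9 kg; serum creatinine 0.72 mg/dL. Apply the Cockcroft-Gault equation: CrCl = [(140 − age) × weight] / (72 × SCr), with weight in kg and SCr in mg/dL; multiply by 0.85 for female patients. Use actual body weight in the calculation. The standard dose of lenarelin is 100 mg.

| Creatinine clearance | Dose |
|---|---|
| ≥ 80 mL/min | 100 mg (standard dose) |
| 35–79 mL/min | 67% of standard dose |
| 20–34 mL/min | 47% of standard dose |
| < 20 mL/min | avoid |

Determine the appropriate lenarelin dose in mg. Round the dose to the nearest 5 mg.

65 mg

CrCl = (140 − 38) × 44.9 / (72 × 0.72) × 0.85 = 4579.8 / 51.84 × 0.85 ≈ 75.1 mL/min
CrCl ≈ 75 mL/min → bracket 35–79 mL/min.
67% of 100 mg = 67 mg → 65 mg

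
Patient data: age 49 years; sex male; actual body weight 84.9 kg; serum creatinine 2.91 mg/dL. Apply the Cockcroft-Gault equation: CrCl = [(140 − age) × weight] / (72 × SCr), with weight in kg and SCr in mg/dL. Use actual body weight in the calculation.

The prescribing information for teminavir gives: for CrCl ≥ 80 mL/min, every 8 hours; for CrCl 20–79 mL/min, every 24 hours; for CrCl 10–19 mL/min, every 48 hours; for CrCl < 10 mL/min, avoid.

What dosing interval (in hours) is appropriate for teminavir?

CrCl = (140 − 49) × 84.9 / (72 × 2.91) = 7725.9 / 209.52 ≈ 36.9 mL/min
CrCl ≈ 37 mL/min → bracket 20–79 mL/min → every 24 hours.

every 24 hours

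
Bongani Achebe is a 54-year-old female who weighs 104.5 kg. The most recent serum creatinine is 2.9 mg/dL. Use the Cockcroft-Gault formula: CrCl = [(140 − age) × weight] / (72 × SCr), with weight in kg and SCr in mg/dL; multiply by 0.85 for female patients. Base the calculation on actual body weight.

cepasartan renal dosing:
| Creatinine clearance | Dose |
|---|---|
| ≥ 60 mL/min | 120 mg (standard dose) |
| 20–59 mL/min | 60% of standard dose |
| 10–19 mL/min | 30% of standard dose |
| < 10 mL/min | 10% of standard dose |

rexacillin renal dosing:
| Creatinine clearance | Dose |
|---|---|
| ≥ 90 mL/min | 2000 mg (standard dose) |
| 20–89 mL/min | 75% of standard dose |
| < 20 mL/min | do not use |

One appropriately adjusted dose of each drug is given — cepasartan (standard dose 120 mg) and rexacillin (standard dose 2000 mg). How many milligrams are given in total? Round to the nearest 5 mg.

CrCl = (140 − 54) × 104.5 / (72 × 2.9) × 0.85 = 8987.0 / 208.80 × 0.85 ≈ 36.6 mL/min
CrCl ≈ 37 mL/min.
cepasartan: 20–59 mL/min → 60% of 120 mg = 72 mg.
rexacillin: 20–89 mL/min → 75% of 2000 mg = 1500 mg.
Total = 72 + 1500 = 1572 mg.

1570 mg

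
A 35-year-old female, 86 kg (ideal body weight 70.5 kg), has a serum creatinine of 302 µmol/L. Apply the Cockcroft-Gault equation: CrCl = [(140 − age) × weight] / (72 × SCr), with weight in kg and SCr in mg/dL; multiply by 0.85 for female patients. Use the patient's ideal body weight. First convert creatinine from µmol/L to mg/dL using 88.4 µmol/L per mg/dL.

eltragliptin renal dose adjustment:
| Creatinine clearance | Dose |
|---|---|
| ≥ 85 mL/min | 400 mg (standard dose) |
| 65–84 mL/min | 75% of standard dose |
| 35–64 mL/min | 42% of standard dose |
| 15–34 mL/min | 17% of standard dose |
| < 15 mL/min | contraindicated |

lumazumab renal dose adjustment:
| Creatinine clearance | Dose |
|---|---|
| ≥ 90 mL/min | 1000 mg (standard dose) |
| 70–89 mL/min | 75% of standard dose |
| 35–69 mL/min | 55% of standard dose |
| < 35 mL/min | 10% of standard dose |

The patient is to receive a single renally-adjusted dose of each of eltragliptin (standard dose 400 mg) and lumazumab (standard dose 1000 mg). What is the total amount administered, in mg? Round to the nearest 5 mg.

170 mg

SCr = 302 / 88.4 = 3.416 mg/dL
CrCl = (140 − 35) × 70.5 / (72 × 3.416) × 0.85 = 7402.5 / 245.95 × 0.85 ≈ 25.6 mL/min
CrCl ≈ 26 mL/min.
eltragliptin: 15–34 mL/min → 17% of 400 mg = 68 mg.
lumazumab: < 35 mL/min → 10% of 1000 mg = 100 mg.
Total = 68 + 100 = 168 mg.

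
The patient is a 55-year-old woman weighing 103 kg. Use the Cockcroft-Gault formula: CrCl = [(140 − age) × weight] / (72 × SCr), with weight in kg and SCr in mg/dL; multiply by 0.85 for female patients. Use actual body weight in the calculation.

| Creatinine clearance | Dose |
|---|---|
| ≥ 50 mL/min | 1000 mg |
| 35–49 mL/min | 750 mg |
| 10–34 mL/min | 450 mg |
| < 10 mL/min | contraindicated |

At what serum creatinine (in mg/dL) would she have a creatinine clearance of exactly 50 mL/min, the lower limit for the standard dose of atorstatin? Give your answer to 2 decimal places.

Standard dose requires CrCl ≥ 50 mL/min.
Set (140 − 55) × 103 × 0.85 / (72 × SCr) = 50
SCr = (140 − 55) × 103 × 0.85 / (72 × 50) = 2.067 mg/dL

2.07 mg/dL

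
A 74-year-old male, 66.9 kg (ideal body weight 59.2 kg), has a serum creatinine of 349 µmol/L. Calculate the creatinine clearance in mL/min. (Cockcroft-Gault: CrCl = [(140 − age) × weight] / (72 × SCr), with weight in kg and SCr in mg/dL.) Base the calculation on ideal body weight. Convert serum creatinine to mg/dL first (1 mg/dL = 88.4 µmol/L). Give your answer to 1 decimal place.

SCr = 349 / 88.4 = 3.948 mg/dL
CrCl = (140 − 74) × 59.2 / (72 × 3.948) = 3907.2 / 284.26 ≈ 13.7 mL/min

13.7 mL/min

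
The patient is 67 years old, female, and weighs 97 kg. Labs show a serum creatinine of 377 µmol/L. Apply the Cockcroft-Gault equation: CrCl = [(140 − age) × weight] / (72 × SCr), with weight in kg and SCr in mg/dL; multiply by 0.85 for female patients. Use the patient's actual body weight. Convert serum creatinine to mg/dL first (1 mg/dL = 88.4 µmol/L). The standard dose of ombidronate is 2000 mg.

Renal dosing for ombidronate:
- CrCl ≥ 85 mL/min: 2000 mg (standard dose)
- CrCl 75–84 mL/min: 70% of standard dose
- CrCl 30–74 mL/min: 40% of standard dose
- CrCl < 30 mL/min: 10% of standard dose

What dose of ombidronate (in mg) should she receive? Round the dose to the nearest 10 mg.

200 mg

SCr = 377 / 88.4 = 4.265 mg/dL
CrCl = (140 − 67) × 97 / (72 × 4.265) × 0.85 = 7081.0 / 307.08 × 0.85 ≈ 19.6 mL/min
CrCl ≈ 20 mL/min → bracket < 30 mL/min.
10% of 2000 mg = 200 mg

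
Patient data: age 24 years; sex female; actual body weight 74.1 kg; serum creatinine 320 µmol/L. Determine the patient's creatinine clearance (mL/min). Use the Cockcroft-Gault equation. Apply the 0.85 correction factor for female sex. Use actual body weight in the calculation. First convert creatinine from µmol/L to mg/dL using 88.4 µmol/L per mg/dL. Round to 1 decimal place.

28.0 mL/min

SCr = 320 / 88.4 = 3.62 mg/dL
CrCl = (140 − 24) × 74.1 / (72 × 3.62) × 0.85 = 8595.6 / 260.64 × 0.85 ≈ 28.0 mL/min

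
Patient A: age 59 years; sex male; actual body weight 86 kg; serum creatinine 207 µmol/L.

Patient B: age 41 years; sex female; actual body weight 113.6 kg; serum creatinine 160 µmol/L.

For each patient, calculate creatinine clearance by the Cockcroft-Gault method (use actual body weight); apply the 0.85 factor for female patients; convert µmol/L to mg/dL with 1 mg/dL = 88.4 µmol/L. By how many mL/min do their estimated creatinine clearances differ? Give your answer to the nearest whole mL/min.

32 mL/min

Patient A: SCr = 207 / 88.4 = 2.342 mg/dL
Patient A: CrCl = (140 − 59) × 86 / (72 × 2.342) = 6966.0 / 168.62 ≈ 41.3 mL/min
Patient B: SCr = 160 / 88.4 = 1.81 mg/dL
Patient B: CrCl = (140 − 41) × 113.6 / (72 × 1.81) × 0.85 = 11246.4 / 130.32 × 0.85 ≈ 73.4 mL/min
|41.3 − 73.4| = 32.1 mL/min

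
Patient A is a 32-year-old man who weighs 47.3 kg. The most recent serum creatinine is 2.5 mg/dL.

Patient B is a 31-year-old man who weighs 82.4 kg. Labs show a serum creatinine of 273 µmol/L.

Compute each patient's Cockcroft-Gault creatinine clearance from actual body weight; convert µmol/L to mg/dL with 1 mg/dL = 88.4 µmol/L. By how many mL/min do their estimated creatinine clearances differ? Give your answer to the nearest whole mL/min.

Patient A: CrCl = (140 − 32) × 47.3 / (72 × 2.5) = 5108.4 / 180.00 ≈ 28.4 mL/min
Patient B: SCr = 273 / 88.4 = 3.088 mg/dL
Patient B: CrCl = (140 − 31) × 82.4 / (72 × 3.088) = 8981.6 / 222.34 ≈ 40.4 mL/min
|28.4 − 40.4| = 12.0 mL/min

12 mL/min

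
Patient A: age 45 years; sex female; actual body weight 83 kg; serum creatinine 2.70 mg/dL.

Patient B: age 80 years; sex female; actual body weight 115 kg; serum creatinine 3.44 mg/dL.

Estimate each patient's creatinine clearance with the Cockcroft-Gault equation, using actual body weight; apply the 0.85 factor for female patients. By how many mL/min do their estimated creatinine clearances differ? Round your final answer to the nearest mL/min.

Patient A: CrCl = (140 − 45) × 83 / (72 × 2.7) × 0.85 = 7885.0 / 194.40 × 0.85 ≈ 34.5 mL/min
Patient B: CrCl = (140 − 80) × 115 / (72 × 3.44) × 0.85 = 6900.0 / 247.68 × 0.85 ≈ 23.7 mL/min
|34.5 − 23.7| = 10.8 mL/min

11 mL/min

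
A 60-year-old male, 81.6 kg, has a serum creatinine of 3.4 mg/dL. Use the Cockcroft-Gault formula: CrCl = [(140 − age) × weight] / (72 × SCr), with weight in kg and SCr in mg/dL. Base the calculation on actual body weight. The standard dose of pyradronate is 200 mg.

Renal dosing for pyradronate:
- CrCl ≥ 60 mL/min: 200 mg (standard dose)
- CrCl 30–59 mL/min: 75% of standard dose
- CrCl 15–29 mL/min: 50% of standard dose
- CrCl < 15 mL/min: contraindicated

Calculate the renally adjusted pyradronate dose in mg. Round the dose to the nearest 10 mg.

CrCl = (140 − 60) × 81.6 / (72 × 3.4) = 6528.0 / 244.80 ≈ 26.7 mL/min
CrCl ≈ 27 mL/min → bracket 15–29 mL/min.
50% of 200 mg = 100 mg

100 mg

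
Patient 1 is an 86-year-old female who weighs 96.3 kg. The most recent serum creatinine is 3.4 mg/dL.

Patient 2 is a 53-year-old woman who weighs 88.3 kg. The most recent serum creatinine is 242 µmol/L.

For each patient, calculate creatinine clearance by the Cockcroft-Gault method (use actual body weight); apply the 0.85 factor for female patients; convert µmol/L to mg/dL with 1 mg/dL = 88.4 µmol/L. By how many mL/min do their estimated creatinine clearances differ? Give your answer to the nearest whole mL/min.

Patient 1: CrCl = (140 − 86) × 96.3 / (72 × 3.4) × 0.85 = 5200.2 / 244.80 × 0.85 ≈ 18.1 mL/min
Patient 2: SCr = 242 / 88.4 = 2.738 mg/dL
Patient 2: CrCl = (140 − 53) × 88.3 / (72 × 2.738) × 0.85 = 7682.1 / 197.14 × 0.85 ≈ 33.1 mL/min
|18.1 − 33.1| = 15.0 mL/min

15 mL/min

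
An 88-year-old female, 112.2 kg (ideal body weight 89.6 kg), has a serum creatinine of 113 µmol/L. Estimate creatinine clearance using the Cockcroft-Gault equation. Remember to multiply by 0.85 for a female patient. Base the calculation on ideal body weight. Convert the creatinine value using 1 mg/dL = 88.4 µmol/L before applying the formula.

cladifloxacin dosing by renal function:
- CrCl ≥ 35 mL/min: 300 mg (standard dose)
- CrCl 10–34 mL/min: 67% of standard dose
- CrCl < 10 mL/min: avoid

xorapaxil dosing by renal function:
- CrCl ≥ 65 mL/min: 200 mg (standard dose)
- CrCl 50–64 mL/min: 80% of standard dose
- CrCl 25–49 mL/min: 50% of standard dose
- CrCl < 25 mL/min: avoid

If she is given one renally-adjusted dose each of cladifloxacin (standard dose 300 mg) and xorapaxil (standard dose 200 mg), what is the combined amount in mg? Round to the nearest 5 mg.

SCr = 113 / 88.4 = 1.278 mg/dL
CrCl = (140 − 88) × 89.6 / (72 × 1.278) × 0.85 = 4659.2 / 92.02 × 0.85 ≈ 43.0 mL/min
CrCl ≈ 43 mL/min.
cladifloxacin: ≥ 35 mL/min → 100% of 300 mg = 300 mg.
xorapaxil: 25–49 mL/min → 50% of 200 mg = 100 mg.
Total = 300 + 100 = 400 mg.

400 mg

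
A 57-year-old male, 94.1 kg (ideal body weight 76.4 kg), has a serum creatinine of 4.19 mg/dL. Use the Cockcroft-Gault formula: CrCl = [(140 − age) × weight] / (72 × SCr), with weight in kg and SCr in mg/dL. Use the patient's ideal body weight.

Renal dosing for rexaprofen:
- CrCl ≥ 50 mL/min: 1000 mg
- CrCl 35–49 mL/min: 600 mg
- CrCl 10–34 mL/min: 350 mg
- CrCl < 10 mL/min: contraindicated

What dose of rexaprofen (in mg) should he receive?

350 mg

CrCl = (140 − 57) × 76.4 / (72 × 4.19) = 6341.2 / 301.68 ≈ 21.0 mL/min
CrCl ≈ 21 mL/min → bracket 10–34 mL/min.
Dose for this bracket: 350 mg.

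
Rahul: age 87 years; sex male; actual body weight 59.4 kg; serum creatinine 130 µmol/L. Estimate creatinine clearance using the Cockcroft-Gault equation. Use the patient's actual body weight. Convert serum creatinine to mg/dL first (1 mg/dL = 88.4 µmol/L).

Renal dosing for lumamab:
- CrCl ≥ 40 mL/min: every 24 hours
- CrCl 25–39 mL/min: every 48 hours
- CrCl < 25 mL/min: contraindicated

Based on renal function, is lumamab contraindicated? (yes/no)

no

SCr = 130 / 88.4 = 1.471 mg/dL
CrCl = (140 − 87) × 59.4 / (72 × 1.471) = 3148.2 / 105.91 ≈ 29.7 mL/min
CrCl ≈ 30 mL/min, which is ≥ 25 mL/min.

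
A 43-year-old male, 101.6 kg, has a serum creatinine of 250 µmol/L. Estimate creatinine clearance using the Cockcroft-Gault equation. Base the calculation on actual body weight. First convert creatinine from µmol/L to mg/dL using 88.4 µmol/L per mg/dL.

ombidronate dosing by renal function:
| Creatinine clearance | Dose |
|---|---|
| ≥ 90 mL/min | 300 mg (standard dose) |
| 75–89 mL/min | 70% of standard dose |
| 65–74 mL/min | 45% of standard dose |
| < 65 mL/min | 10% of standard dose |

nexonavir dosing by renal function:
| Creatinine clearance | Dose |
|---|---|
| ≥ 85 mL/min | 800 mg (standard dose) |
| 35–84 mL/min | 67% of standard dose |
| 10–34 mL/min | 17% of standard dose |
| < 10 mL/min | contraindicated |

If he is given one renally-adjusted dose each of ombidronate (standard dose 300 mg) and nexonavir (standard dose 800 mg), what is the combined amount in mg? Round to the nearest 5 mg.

565 mg

SCr = 250 / 88.4 = 2.828 mg/dL
CrCl = (140 − 43) × 101.6 / (72 × 2.828) = 9855.2 / 203.62 ≈ 48.4 mL/min
CrCl ≈ 48 mL/min.
ombidronate: < 65 mL/min → 10% of 300 mg = 30 mg.
nexonavir: 35–84 mL/min → 67% of 800 mg = 536 mg.
Total = 30 + 536 = 566 mg.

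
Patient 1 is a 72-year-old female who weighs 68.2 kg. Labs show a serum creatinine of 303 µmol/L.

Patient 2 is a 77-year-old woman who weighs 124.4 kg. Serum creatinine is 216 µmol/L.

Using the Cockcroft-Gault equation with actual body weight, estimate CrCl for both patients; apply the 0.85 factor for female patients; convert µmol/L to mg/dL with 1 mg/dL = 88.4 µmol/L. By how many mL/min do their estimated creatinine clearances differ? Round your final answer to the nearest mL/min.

22 mL/min

Patient 1: SCr = 303 / 88.4 = 3.428 mg/dL
Patient 1: CrCl = (140 − 72) × 68.2 / (72 × 3.428) × 0.85 = 4637.6 / 246.82 × 0.85 ≈ 16.0 mL/min
Patient 2: SCr = 216 / 88.4 = 2.443 mg/dL
Patient 2: CrCl = (140 − 77) × 124.4 / (72 × 2.443) × 0.85 = 7837.2 / 175.90 × 0.85 ≈ 37.9 mL/min
|16.0 − 37.9| = 21.9 mL/min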